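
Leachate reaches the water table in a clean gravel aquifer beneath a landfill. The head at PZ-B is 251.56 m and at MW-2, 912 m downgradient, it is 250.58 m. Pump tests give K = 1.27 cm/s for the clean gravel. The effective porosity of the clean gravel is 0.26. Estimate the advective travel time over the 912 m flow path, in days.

201

Convert K: 1.27 cm/s × 864 = 1097 m/day.
Hydraulic gradient i = (251.56 − 250.58) / 912 = 0.98 / 912 = 0.001075.
Darcy flux q = K · i = 1097 × 0.001075 = 1.179 m/day.
Seepage velocity v = q / n_e = 1.179 / 0.26 = 4.535 m/day.
Travel time t = L / v = 912 / 4.535 = 201.1 days.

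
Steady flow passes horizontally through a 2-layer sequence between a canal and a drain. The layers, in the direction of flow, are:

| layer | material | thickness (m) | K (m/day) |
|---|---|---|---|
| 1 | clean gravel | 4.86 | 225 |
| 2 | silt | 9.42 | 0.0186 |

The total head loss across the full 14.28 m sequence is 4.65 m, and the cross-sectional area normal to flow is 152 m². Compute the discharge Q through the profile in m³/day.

Flow is perpendicular to layering, so the layers act in series and the equivalent K is the thickness-weighted harmonic mean.
Total thickness L = 4.86 + 9.42 = 14.28 m.
Σ(b_i/K_i) = 4.86/225 + 9.42/0.0186 = 506.5 d.
K_eq = L / Σ(b_i/K_i) = 14.28 / 506.5 = 0.02819 m/day.
Q = K_eq · A · (Δh/L) = 0.02819 × 152 × (4.65/14.28) = 1.396 m³/day.

1.40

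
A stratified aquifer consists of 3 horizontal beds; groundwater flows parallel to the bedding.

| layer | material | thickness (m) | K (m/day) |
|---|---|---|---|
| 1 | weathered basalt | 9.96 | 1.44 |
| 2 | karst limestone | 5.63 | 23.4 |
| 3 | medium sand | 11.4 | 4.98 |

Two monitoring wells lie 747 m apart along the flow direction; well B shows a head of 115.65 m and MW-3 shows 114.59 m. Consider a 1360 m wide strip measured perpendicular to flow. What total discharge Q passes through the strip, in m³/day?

391

Flow is parallel to layering, so each bed carries its own Darcy discharge and the transmissivities add.
Σ(K_i·b_i) = 1.44×9.96 + 23.4×5.63 + 4.98×11.4 = 202.9 m²/day.
Hydraulic gradient i = (115.65 − 114.59) / 747 = 1.06 / 747 = 0.001419.
Q = Σ(K_i·b_i) · W · i = 202.9 × 1360 × 0.001419 = 391.5 m³/day.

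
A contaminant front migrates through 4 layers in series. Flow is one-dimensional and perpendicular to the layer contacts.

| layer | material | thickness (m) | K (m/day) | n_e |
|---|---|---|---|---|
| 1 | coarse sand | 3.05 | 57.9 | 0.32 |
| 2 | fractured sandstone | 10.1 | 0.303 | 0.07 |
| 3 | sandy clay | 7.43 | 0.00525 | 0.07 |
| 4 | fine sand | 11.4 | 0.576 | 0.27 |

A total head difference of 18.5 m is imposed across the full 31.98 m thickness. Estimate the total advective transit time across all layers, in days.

With flow normal to the layers, continuity requires the same specific discharge q through every layer.
Σ(b_i/K_i) = 3.05/57.9 + 10.1/0.303 + 7.43/0.00525 + 11.4/0.576 = 1468 d.
q = Δh / Σ(b_i/K_i) = 18.5 / 1468 = 0.01260 m/day.
In each layer the seepage velocity is v_i = q/n_i, so the layer transit time is t_i = b_i·n_i / q:
  layer 1 (coarse sand): t_1 = 3.05 × 0.32 / 0.01260 = 77.47 d
  layer 2 (fractured sandstone): t_2 = 10.1 × 0.07 / 0.01260 = 56.12 d
  layer 3 (sandy clay): t_3 = 7.43 × 0.07 / 0.01260 = 41.28 d
  layer 4 (fine sand): t_4 = 11.4 × 0.27 / 0.01260 = 244.3 d
Total t = Σ t_i = 419.2 days.

419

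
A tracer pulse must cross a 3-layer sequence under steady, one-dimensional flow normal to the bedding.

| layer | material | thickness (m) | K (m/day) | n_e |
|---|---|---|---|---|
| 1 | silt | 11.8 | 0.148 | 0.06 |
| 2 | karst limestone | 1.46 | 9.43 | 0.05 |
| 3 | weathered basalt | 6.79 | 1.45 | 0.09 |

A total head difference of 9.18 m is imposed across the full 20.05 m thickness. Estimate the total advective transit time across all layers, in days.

12.8

With flow normal to the layers, continuity requires the same specific discharge q through every layer.
Σ(b_i/K_i) = 11.8/0.148 + 1.46/9.43 + 6.79/1.45 = 84.57 d.
q = Δh / Σ(b_i/K_i) = 9.18 / 84.57 = 0.1086 m/day.
In each layer the seepage velocity is v_i = q/n_i, so the layer transit time is t_i = b_i·n_i / q:
  layer 1 (silt): t_1 = 11.8 × 0.06 / 0.1086 = 6.522 d
  layer 2 (karst limestone): t_2 = 1.46 × 0.05 / 0.1086 = 0.6725 d
  layer 3 (weathered basalt): t_3 = 6.79 × 0.09 / 0.1086 = 5.630 d
Total t = Σ t_i = 12.82 days.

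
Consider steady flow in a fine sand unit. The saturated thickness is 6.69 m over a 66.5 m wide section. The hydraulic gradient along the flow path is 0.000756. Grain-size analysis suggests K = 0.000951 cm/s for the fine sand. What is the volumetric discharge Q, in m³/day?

0.276

Convert K: 0.000951 cm/s × 864 = 0.8217 m/day.
Cross-sectional area A = 66.5 × 6.69 = 444.9 m².
Hydraulic gradient i = 0.000756.
Darcy's law: Q = K · A · i = 0.8217 × 444.9 × 0.0007560 = 0.2764 m³/day.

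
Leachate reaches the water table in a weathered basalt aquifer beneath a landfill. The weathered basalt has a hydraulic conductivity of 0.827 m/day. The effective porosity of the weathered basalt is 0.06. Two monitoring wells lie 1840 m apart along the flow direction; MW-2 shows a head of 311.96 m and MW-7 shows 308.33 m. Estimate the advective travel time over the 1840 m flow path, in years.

Hydraulic gradient i = (311.96 − 308.33) / 1840 = 3.63 / 1840 = 0.001973.
Darcy flux q = K · i = 0.8270 × 0.001973 = 0.001632 m/day.
Seepage velocity v = q / n_e = 0.001632 / 0.06 = 0.02719 m/day.
Travel time t = L / v = 1840 / 0.02719 = 67667 days = 185.3 years.

185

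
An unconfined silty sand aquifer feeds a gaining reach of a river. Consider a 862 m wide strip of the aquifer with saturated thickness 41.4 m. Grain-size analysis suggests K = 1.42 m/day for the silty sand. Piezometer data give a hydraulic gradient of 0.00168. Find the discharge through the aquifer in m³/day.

85.1

Cross-sectional area A = 862 × 41.4 = 35687 m².
Hydraulic gradient i = 0.00168.
Darcy's law: Q = K · A · i = 1.420 × 35687 × 0.001680 = 85.13 m³/day.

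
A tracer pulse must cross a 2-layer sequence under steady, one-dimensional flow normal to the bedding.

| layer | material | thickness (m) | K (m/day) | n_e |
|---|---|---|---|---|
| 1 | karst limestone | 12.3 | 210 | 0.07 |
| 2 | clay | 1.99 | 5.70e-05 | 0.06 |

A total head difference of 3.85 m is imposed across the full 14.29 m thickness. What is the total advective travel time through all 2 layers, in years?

With flow normal to the layers, continuity requires the same specific discharge q through every layer.
Σ(b_i/K_i) = 12.3/210 + 1.99/5.70e-05 = 34912 d.
q = Δh / Σ(b_i/K_i) = 3.85 / 34912 = 0.0001103 m/day.
In each layer the seepage velocity is v_i = q/n_i, so the layer transit time is t_i = b_i·n_i / q:
  layer 1 (karst limestone): t_1 = 12.3 × 0.07 / 0.0001103 = 7808 d
  layer 2 (clay): t_2 = 1.99 × 0.06 / 0.0001103 = 1083 d
Total t = Σ t_i = 8890 days = 24.34 years.

24.3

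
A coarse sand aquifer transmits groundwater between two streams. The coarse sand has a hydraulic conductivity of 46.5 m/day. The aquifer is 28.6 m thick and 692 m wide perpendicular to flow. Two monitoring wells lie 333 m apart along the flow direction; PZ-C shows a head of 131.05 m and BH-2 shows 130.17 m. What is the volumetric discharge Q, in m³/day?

Cross-sectional area A = 692 × 28.6 = 19791 m².
Hydraulic gradient i = (131.05 − 130.17) / 333 = 0.88 / 333 = 0.002643.
Darcy's law: Q = K · A · i = 46.50 × 19791 × 0.002643 = 2432 m³/day.

2430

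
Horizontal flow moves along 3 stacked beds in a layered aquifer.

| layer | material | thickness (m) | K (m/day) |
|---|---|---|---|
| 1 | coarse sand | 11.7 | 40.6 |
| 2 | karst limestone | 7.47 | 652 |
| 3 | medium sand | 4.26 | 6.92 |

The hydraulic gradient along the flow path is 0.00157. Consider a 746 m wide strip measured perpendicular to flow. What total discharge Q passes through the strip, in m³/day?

Flow is parallel to layering, so each bed carries its own Darcy discharge and the transmissivities add.
Σ(K_i·b_i) = 40.6×11.7 + 652×7.47 + 6.92×4.26 = 5375 m²/day.
Hydraulic gradient i = 0.00157.
Q = Σ(K_i·b_i) · W · i = 5375 × 746 × 0.001570 = 6295 m³/day.

6300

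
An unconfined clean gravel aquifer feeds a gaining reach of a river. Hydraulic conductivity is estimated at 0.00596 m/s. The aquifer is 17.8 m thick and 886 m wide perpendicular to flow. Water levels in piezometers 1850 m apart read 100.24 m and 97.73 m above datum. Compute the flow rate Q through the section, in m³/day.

Convert K: 0.00596 m/s × 86400 = 514.9 m/day.
Cross-sectional area A = 886 × 17.8 = 15771 m².
Hydraulic gradient i = (100.24 − 97.73) / 1850 = 2.51 / 1850 = 0.001357.
Darcy's law: Q = K · A · i = 514.9 × 15771 × 0.001357 = 11018 m³/day.

11000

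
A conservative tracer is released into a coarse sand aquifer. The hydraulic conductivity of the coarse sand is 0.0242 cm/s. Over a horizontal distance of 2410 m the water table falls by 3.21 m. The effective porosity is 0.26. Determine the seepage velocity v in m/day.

0.107

Convert K: 0.0242 cm/s × 864 = 20.91 m/day.
Hydraulic gradient i = Δh / L = 3.21 / 2410 = 0.001332.
Darcy flux q = K · i = 20.91 × 0.001332 = 0.02785 m/day.
Seepage velocity v = q / n_e = 0.02785 / 0.26 = 0.1071 m/day.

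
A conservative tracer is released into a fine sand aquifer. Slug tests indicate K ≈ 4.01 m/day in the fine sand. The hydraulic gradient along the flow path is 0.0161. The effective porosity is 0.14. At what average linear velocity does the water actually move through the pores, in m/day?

Hydraulic gradient i = 0.0161.
Darcy flux q = K · i = 4.010 × 0.01610 = 0.06456 m/day.
Seepage velocity v = q / n_e = 0.06456 / 0.14 = 0.4611 m/day.

0.461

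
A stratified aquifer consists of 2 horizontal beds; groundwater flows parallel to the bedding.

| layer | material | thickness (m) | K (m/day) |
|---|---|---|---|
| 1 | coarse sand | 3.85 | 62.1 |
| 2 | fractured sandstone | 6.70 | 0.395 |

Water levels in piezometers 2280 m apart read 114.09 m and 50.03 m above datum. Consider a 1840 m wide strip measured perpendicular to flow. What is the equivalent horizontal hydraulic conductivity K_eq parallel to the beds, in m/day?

22.9

Flow is parallel to layering, so each bed carries its own Darcy discharge and the transmissivities add.
Σ(K_i·b_i) = 62.1×3.85 + 0.395×6.70 = 241.7 m²/day.
Total thickness b = 10.55 m, so K_eq = Σ(K_i·b_i)/b = 22.91 m/day.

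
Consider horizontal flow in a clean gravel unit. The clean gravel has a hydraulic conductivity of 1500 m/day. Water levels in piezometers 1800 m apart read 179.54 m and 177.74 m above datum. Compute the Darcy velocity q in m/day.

Hydraulic gradient i = (179.54 − 177.74) / 1800 = 1.8 / 1800 = 0.001000.
Specific discharge q = K · i = 1500 × 0.001000 = 1.500 m/day.

1.50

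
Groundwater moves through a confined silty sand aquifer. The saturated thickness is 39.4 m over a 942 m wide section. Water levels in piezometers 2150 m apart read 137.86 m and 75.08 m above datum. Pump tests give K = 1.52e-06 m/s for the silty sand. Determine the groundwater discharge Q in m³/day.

Convert K: 1.52e-06 m/s × 86400 = 0.1313 m/day.
Cross-sectional area A = 942 × 39.4 = 37115 m².
Hydraulic gradient i = (137.86 − 75.08) / 2150 = 62.78 / 2150 = 0.02920.
Darcy's law: Q = K · A · i = 0.1313 × 37115 × 0.02920 = 142.3 m³/day.

142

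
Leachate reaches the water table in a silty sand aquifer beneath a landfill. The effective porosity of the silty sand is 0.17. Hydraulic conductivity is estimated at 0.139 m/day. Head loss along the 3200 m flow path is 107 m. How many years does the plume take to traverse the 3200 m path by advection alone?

320

Hydraulic gradient i = Δh / L = 107 / 3200 = 0.03344.
Darcy flux q = K · i = 0.1390 × 0.03344 = 0.004648 m/day.
Seepage velocity v = q / n_e = 0.004648 / 0.17 = 0.02734 m/day.
Travel time t = L / v = 3200 / 0.02734 = 1.170e+05 days = 320.4 years.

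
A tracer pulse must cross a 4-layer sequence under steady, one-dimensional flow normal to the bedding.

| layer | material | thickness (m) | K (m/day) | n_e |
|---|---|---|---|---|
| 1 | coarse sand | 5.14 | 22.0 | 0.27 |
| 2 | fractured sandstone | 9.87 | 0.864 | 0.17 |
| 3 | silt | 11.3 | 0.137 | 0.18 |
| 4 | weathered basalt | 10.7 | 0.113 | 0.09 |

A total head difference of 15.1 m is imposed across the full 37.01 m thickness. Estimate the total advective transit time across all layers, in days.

75.8

With flow normal to the layers, continuity requires the same specific discharge q through every layer.
Σ(b_i/K_i) = 5.14/22.0 + 9.87/0.864 + 11.3/0.137 + 10.7/0.113 = 188.8 d.
q = Δh / Σ(b_i/K_i) = 15.1 / 188.8 = 0.07997 m/day.
In each layer the seepage velocity is v_i = q/n_i, so the layer transit time is t_i = b_i·n_i / q:
  layer 1 (coarse sand): t_1 = 5.14 × 0.27 / 0.07997 = 17.35 d
  layer 2 (fractured sandstone): t_2 = 9.87 × 0.17 / 0.07997 = 20.98 d
  layer 3 (silt): t_3 = 11.3 × 0.18 / 0.07997 = 25.44 d
  layer 4 (weathered basalt): t_4 = 10.7 × 0.09 / 0.07997 = 12.04 d
Total t = Σ t_i = 75.82 days.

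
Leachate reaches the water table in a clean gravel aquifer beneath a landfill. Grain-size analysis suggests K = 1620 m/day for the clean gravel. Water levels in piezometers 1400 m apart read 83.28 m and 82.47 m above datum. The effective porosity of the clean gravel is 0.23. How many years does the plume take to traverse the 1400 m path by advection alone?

Hydraulic gradient i = (83.28 − 82.47) / 1400 = 0.81 / 1400 = 0.0005786.
Darcy flux q = K · i = 1620 × 0.0005786 = 0.9373 m/day.
Seepage velocity v = q / n_e = 0.9373 / 0.23 = 4.075 m/day.
Travel time t = L / v = 1400 / 4.075 = 343.5 days = 0.9406 years.

0.941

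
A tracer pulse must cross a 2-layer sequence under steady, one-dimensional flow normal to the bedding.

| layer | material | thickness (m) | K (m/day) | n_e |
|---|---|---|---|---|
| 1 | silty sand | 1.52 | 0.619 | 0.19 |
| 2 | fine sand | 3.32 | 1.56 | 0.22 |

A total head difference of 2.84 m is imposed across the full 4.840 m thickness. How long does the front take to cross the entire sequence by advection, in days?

1.64

With flow normal to the layers, continuity requires the same specific discharge q through every layer.
Σ(b_i/K_i) = 1.52/0.619 + 3.32/1.56 = 4.584 d.
q = Δh / Σ(b_i/K_i) = 2.84 / 4.584 = 0.6196 m/day.
In each layer the seepage velocity is v_i = q/n_i, so the layer transit time is t_i = b_i·n_i / q:
  layer 1 (silty sand): t_1 = 1.52 × 0.19 / 0.6196 = 0.4661 d
  layer 2 (fine sand): t_2 = 3.32 × 0.22 / 0.6196 = 1.179 d
Total t = Σ t_i = 1.645 days.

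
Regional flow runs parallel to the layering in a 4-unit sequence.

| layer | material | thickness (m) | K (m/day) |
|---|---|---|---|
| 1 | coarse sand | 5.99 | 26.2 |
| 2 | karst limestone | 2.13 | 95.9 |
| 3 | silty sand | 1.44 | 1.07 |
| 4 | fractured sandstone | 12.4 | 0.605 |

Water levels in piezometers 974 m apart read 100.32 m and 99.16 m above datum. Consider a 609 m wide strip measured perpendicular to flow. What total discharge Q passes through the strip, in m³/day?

269

Flow is parallel to layering, so each bed carries its own Darcy discharge and the transmissivities add.
Σ(K_i·b_i) = 26.2×5.99 + 95.9×2.13 + 1.07×1.44 + 0.605×12.4 = 370.2 m²/day.
Hydraulic gradient i = (100.32 − 99.16) / 974 = 1.16 / 974 = 0.001191.
Q = Σ(K_i·b_i) · W · i = 370.2 × 609 × 0.001191 = 268.5 m³/day.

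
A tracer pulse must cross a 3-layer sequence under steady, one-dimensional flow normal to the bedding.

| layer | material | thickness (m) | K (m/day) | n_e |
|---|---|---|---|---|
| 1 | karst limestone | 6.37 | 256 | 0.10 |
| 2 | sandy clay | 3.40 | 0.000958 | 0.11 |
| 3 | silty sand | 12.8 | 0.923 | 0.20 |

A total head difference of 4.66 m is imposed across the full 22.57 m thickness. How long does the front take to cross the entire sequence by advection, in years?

7.48

With flow normal to the layers, continuity requires the same specific discharge q through every layer.
Σ(b_i/K_i) = 6.37/256 + 3.40/0.000958 + 12.8/0.923 = 3563 d.
q = Δh / Σ(b_i/K_i) = 4.66 / 3563 = 0.001308 m/day.
In each layer the seepage velocity is v_i = q/n_i, so the layer transit time is t_i = b_i·n_i / q:
  layer 1 (karst limestone): t_1 = 6.37 × 0.10 / 0.001308 = 487.0 d
  layer 2 (sandy clay): t_2 = 3.40 × 0.11 / 0.001308 = 286.0 d
  layer 3 (silty sand): t_3 = 12.8 × 0.20 / 0.001308 = 1957 d
Total t = Σ t_i = 2730 days = 7.475 years.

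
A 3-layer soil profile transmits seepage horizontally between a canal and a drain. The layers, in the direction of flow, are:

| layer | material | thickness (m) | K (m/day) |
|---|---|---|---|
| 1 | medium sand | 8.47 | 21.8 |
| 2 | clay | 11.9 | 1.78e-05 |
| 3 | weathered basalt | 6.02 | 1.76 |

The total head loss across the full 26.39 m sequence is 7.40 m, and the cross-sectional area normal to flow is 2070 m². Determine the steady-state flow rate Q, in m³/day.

0.0229

Flow is perpendicular to layering, so the layers act in series and the equivalent K is the thickness-weighted harmonic mean.
Total thickness L = 8.47 + 11.9 + 6.02 = 26.39 m.
Σ(b_i/K_i) = 8.47/21.8 + 11.9/1.78e-05 + 6.02/1.76 = 6.685e+05 d.
K_eq = L / Σ(b_i/K_i) = 26.39 / 6.685e+05 = 3.947e-05 m/day.
Q = K_eq · A · (Δh/L) = 3.947e-05 × 2070 × (7.40/26.39) = 0.02291 m³/day.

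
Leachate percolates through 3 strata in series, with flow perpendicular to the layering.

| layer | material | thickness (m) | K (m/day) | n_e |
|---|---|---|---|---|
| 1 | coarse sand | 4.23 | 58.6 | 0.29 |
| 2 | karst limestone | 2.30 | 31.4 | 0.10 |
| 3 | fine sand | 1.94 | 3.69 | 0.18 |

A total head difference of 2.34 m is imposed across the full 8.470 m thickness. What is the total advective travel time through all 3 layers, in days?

0.518

With flow normal to the layers, continuity requires the same specific discharge q through every layer.
Σ(b_i/K_i) = 4.23/58.6 + 2.30/31.4 + 1.94/3.69 = 0.6712 d.
q = Δh / Σ(b_i/K_i) = 2.34 / 0.6712 = 3.486 m/day.
In each layer the seepage velocity is v_i = q/n_i, so the layer transit time is t_i = b_i·n_i / q:
  layer 1 (coarse sand): t_1 = 4.23 × 0.29 / 3.486 = 0.3519 d
  layer 2 (karst limestone): t_2 = 2.30 × 0.10 / 3.486 = 0.06597 d
  layer 3 (fine sand): t_3 = 1.94 × 0.18 / 3.486 = 0.1002 d
Total t = Σ t_i = 0.5180 days.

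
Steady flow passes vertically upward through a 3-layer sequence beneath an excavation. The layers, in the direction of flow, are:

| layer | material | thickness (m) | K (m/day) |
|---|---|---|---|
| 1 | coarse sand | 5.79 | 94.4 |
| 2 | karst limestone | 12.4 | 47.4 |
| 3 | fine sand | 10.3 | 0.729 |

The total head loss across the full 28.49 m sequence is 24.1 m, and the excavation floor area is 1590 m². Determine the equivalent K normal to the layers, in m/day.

Flow is perpendicular to layering, so the layers act in series and the equivalent K is the thickness-weighted harmonic mean.
Total thickness L = 5.79 + 12.4 + 10.3 = 28.49 m.
Σ(b_i/K_i) = 5.79/94.4 + 12.4/47.4 + 10.3/0.729 = 14.45 d.
K_eq = L / Σ(b_i/K_i) = 28.49 / 14.45 = 1.971 m/day.

1.97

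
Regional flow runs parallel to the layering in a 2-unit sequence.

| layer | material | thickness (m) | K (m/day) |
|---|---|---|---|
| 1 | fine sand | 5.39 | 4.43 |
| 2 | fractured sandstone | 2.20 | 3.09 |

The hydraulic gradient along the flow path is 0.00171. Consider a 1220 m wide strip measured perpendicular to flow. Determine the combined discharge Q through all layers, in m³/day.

64.0

Flow is parallel to layering, so each bed carries its own Darcy discharge and the transmissivities add.
Σ(K_i·b_i) = 4.43×5.39 + 3.09×2.20 = 30.68 m²/day.
Hydraulic gradient i = 0.00171.
Q = Σ(K_i·b_i) · W · i = 30.68 × 1220 × 0.001710 = 64.00 m³/day.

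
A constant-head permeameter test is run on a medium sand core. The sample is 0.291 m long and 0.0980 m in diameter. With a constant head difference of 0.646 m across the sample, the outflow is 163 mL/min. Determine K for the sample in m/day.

14.0

Cross-sectional area A = π·(d/2)² = π × (0.0980/2)² = 0.007543 m².
Convert discharge: 163 mL/min = 2.717e-06 m³/s.
Darcy's law rearranged: K = Q·L / (A·Δh) = 2.717e-06 × 0.291 / (0.007543 × 0.646) = 0.0001622 m/s = 14.02 m/day.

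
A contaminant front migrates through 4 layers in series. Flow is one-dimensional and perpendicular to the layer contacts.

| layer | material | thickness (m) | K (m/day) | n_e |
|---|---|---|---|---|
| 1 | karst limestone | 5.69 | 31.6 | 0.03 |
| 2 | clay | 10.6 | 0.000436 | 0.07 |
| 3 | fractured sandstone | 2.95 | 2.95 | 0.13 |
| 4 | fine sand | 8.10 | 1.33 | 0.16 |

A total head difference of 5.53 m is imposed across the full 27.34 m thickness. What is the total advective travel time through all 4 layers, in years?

31.2

With flow normal to the layers, continuity requires the same specific discharge q through every layer.
Σ(b_i/K_i) = 5.69/31.6 + 10.6/0.000436 + 2.95/2.95 + 8.10/1.33 = 24319 d.
q = Δh / Σ(b_i/K_i) = 5.53 / 24319 = 0.0002274 m/day.
In each layer the seepage velocity is v_i = q/n_i, so the layer transit time is t_i = b_i·n_i / q:
  layer 1 (karst limestone): t_1 = 5.69 × 0.03 / 0.0002274 = 750.7 d
  layer 2 (clay): t_2 = 10.6 × 0.07 / 0.0002274 = 3263 d
  layer 3 (fractured sandstone): t_3 = 2.95 × 0.13 / 0.0002274 = 1687 d
  layer 4 (fine sand): t_4 = 8.10 × 0.16 / 0.0002274 = 5699 d
Total t = Σ t_i = 11400 days = 31.21 years.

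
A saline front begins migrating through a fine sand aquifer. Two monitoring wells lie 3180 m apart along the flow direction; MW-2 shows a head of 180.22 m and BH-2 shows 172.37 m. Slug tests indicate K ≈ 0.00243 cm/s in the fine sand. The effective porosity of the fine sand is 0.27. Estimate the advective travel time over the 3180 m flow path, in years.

454

Convert K: 0.00243 cm/s × 864 = 2.100 m/day.
Hydraulic gradient i = (180.22 − 172.37) / 3180 = 7.85 / 3180 = 0.002469.
Darcy flux q = K · i = 2.100 × 0.002469 = 0.005183 m/day.
Seepage velocity v = q / n_e = 0.005183 / 0.27 = 0.01920 m/day.
Travel time t = L / v = 3180 / 0.01920 = 1.657e+05 days = 453.6 years.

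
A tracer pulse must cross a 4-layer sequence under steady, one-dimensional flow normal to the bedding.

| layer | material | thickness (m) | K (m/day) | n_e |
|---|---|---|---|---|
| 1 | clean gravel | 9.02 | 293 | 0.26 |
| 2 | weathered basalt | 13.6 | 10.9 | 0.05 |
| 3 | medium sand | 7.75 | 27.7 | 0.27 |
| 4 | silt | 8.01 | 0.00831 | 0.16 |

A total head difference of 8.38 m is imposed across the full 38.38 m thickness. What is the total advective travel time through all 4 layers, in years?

With flow normal to the layers, continuity requires the same specific discharge q through every layer.
Σ(b_i/K_i) = 9.02/293 + 13.6/10.9 + 7.75/27.7 + 8.01/0.00831 = 965.5 d.
q = Δh / Σ(b_i/K_i) = 8.38 / 965.5 = 0.008680 m/day.
In each layer the seepage velocity is v_i = q/n_i, so the layer transit time is t_i = b_i·n_i / q:
  layer 1 (clean gravel): t_1 = 9.02 × 0.26 / 0.008680 = 270.2 d
  layer 2 (weathered basalt): t_2 = 13.6 × 0.05 / 0.008680 = 78.34 d
  layer 3 (medium sand): t_3 = 7.75 × 0.27 / 0.008680 = 241.1 d
  layer 4 (silt): t_4 = 8.01 × 0.16 / 0.008680 = 147.7 d
Total t = Σ t_i = 737.3 days = 2.019 years.

2.02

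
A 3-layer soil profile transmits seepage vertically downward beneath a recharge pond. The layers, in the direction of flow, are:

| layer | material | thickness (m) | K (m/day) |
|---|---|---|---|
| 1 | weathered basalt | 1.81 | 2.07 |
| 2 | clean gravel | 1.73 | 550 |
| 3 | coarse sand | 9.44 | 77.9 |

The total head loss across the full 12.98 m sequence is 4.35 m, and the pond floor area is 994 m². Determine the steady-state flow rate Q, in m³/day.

4330

Flow is perpendicular to layering, so the layers act in series and the equivalent K is the thickness-weighted harmonic mean.
Total thickness L = 1.81 + 1.73 + 9.44 = 12.98 m.
Σ(b_i/K_i) = 1.81/2.07 + 1.73/550 + 9.44/77.9 = 0.9987 d.
K_eq = L / Σ(b_i/K_i) = 12.98 / 0.9987 = 13.00 m/day.
Q = K_eq · A · (Δh/L) = 13.00 × 994 × (4.35/12.98) = 4329 m³/day.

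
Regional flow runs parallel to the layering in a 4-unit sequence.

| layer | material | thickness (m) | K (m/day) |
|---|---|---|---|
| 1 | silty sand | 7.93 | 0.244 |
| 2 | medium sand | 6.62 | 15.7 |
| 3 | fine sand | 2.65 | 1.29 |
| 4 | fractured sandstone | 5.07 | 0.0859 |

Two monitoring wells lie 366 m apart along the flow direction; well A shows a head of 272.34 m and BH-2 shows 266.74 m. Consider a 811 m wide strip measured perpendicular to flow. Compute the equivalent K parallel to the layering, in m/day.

4.93

Flow is parallel to layering, so each bed carries its own Darcy discharge and the transmissivities add.
Σ(K_i·b_i) = 0.244×7.93 + 15.7×6.62 + 1.29×2.65 + 0.0859×5.07 = 109.7 m²/day.
Total thickness b = 22.27 m, so K_eq = Σ(K_i·b_i)/b = 4.927 m/day.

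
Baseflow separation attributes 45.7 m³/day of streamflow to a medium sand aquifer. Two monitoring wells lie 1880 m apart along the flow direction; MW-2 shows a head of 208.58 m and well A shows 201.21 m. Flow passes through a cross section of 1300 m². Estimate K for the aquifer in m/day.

8.97

Hydraulic gradient i = (208.58 − 201.21) / 1880 = 7.37 / 1880 = 0.003920.
From Q = K·A·i, K = Q / (A·i) = 45.7 / (1300 × 0.003920) = 8.967 m/day.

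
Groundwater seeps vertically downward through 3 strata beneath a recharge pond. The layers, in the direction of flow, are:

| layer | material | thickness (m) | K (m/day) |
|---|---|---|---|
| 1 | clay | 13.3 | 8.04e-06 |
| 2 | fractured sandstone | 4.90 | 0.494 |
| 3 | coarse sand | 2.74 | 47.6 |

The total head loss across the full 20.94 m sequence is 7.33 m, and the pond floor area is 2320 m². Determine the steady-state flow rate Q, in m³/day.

0.0103

Flow is perpendicular to layering, so the layers act in series and the equivalent K is the thickness-weighted harmonic mean.
Total thickness L = 13.3 + 4.90 + 2.74 = 20.94 m.
Σ(b_i/K_i) = 13.3/8.04e-06 + 4.90/0.494 + 2.74/47.6 = 1.654e+06 d.
K_eq = L / Σ(b_i/K_i) = 20.94 / 1.654e+06 = 1.266e-05 m/day.
Q = K_eq · A · (Δh/L) = 1.266e-05 × 2320 × (7.33/20.94) = 0.01028 m³/day.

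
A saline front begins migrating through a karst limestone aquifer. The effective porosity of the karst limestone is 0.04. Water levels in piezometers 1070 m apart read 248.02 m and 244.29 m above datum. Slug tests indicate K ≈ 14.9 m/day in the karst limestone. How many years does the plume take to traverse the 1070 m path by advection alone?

Hydraulic gradient i = (248.02 − 244.29) / 1070 = 3.73 / 1070 = 0.003486.
Darcy flux q = K · i = 14.90 × 0.003486 = 0.05194 m/day.
Seepage velocity v = q / n_e = 0.05194 / 0.04 = 1.299 m/day.
Travel time t = L / v = 1070 / 1.299 = 824.0 days = 2.256 years.

2.26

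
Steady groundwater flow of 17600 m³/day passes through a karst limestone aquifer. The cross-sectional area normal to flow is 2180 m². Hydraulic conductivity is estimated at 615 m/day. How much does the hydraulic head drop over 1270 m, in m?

16.7

From Q = K·A·i, i = Q / (K·A) = 17600 / (615.0 × 2180) = 0.01313.
Head loss Δh = i · L = 0.01313 × 1270 = 16.67 m.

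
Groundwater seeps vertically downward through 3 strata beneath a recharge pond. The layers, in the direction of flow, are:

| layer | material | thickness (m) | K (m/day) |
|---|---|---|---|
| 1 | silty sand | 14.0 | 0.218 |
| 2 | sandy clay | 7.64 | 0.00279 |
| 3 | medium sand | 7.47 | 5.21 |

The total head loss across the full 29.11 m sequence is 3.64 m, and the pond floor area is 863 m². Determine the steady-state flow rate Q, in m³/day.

1.12

Flow is perpendicular to layering, so the layers act in series and the equivalent K is the thickness-weighted harmonic mean.
Total thickness L = 14.0 + 7.64 + 7.47 = 29.11 m.
Σ(b_i/K_i) = 14.0/0.218 + 7.64/0.00279 + 7.47/5.21 = 2804 d.
K_eq = L / Σ(b_i/K_i) = 29.11 / 2804 = 0.01038 m/day.
Q = K_eq · A · (Δh/L) = 0.01038 × 863 × (3.64/29.11) = 1.120 m³/day.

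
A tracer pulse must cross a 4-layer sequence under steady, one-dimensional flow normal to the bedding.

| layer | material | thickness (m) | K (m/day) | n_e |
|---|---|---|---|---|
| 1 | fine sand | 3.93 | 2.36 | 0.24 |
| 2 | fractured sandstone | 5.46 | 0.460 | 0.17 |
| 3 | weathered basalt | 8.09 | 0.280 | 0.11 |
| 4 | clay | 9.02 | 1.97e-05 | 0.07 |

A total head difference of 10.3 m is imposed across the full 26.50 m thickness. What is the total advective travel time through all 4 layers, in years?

413

With flow normal to the layers, continuity requires the same specific discharge q through every layer.
Σ(b_i/K_i) = 3.93/2.36 + 5.46/0.460 + 8.09/0.280 + 9.02/1.97e-05 = 4.579e+05 d.
q = Δh / Σ(b_i/K_i) = 10.3 / 4.579e+05 = 2.249e-05 m/day.
In each layer the seepage velocity is v_i = q/n_i, so the layer transit time is t_i = b_i·n_i / q:
  layer 1 (fine sand): t_1 = 3.93 × 0.24 / 2.249e-05 = 41932 d
  layer 2 (fractured sandstone): t_2 = 5.46 × 0.17 / 2.249e-05 = 41265 d
  layer 3 (weathered basalt): t_3 = 8.09 × 0.11 / 2.249e-05 = 39563 d
  layer 4 (clay): t_4 = 9.02 × 0.07 / 2.249e-05 = 28070 d
Total t = Σ t_i = 1.508e+05 days = 413.0 years.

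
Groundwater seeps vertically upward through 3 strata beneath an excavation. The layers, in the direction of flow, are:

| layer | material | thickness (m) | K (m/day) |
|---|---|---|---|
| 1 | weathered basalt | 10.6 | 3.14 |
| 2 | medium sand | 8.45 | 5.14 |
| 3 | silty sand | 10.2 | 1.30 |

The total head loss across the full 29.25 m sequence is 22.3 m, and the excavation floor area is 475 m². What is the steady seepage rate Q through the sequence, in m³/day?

823

Flow is perpendicular to layering, so the layers act in series and the equivalent K is the thickness-weighted harmonic mean.
Total thickness L = 10.6 + 8.45 + 10.2 = 29.25 m.
Σ(b_i/K_i) = 10.6/3.14 + 8.45/5.14 + 10.2/1.30 = 12.87 d.
K_eq = L / Σ(b_i/K_i) = 29.25 / 12.87 = 2.273 m/day.
Q = K_eq · A · (Δh/L) = 2.273 × 475 × (22.3/29.25) = 823.3 m³/day.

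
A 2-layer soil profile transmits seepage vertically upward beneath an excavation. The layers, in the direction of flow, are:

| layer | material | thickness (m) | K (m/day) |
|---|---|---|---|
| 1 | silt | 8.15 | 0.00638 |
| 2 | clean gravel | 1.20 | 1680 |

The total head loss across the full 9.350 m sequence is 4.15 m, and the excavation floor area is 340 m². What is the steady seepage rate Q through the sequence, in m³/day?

Flow is perpendicular to layering, so the layers act in series and the equivalent K is the thickness-weighted harmonic mean.
Total thickness L = 8.15 + 1.20 = 9.350 m.
Σ(b_i/K_i) = 8.15/0.00638 + 1.20/1680 = 1277 d.
K_eq = L / Σ(b_i/K_i) = 9.350 / 1277 = 0.007319 m/day.
Q = K_eq · A · (Δh/L) = 0.007319 × 340 × (4.15/9.350) = 1.105 m³/day.

1.10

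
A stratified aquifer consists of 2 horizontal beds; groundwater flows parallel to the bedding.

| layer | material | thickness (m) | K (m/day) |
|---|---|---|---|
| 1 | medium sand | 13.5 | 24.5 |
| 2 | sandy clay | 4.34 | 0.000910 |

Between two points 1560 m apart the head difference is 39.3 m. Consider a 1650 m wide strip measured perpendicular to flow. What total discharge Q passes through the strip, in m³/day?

13700

Flow is parallel to layering, so each bed carries its own Darcy discharge and the transmissivities add.
Σ(K_i·b_i) = 24.5×13.5 + 0.000910×4.34 = 330.8 m²/day.
Hydraulic gradient i = Δh / L = 39.3 / 1560 = 0.02519.
Q = Σ(K_i·b_i) · W · i = 330.8 × 1650 × 0.02519 = 13749 m³/day.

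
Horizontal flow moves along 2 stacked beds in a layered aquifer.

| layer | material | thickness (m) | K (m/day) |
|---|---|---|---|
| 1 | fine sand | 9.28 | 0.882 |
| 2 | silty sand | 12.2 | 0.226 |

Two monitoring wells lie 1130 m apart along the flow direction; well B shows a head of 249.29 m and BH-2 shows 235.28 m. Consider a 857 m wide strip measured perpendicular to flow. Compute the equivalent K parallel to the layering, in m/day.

0.509

Flow is parallel to layering, so each bed carries its own Darcy discharge and the transmissivities add.
Σ(K_i·b_i) = 0.882×9.28 + 0.226×12.2 = 10.94 m²/day.
Total thickness b = 21.48 m, so K_eq = Σ(K_i·b_i)/b = 0.5094 m/day.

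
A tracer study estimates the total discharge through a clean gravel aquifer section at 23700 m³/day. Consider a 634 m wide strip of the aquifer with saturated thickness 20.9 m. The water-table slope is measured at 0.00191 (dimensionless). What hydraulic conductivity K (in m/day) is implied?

Cross-sectional area A = 634 × 20.9 = 13251 m².
Hydraulic gradient i = 0.00191.
From Q = K·A·i, K = Q / (A·i) = 23700 / (13251 × 0.001910) = 936.4 m/day.

936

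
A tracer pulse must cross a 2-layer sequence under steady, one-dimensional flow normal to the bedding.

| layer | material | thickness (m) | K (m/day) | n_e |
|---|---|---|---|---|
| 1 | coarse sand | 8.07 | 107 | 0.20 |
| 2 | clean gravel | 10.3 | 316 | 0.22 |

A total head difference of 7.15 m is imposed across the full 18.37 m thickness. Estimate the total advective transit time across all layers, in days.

With flow normal to the layers, continuity requires the same specific discharge q through every layer.
Σ(b_i/K_i) = 8.07/107 + 10.3/316 = 0.1080 d.
q = Δh / Σ(b_i/K_i) = 7.15 / 0.1080 = 66.19 m/day.
In each layer the seepage velocity is v_i = q/n_i, so the layer transit time is t_i = b_i·n_i / q:
  layer 1 (coarse sand): t_1 = 8.07 × 0.20 / 66.19 = 0.02438 d
  layer 2 (clean gravel): t_2 = 10.3 × 0.22 / 66.19 = 0.03423 d
Total t = Σ t_i = 0.05862 days.

0.0586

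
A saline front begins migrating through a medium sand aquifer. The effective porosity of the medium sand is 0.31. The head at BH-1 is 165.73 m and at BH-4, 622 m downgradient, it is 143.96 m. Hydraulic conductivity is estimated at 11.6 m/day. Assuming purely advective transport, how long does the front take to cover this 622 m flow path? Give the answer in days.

Hydraulic gradient i = (165.73 − 143.96) / 622 = 21.77 / 622 = 0.03500.
Darcy flux q = K · i = 11.60 × 0.03500 = 0.4060 m/day.
Seepage velocity v = q / n_e = 0.4060 / 0.31 = 1.310 m/day.
Travel time t = L / v = 622 / 1.310 = 474.9 days.

475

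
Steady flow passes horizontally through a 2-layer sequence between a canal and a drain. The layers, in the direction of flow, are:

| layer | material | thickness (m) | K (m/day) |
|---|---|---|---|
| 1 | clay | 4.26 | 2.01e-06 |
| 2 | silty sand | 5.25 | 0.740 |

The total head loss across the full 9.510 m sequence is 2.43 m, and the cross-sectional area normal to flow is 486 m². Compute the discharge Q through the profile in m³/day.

Flow is perpendicular to layering, so the layers act in series and the equivalent K is the thickness-weighted harmonic mean.
Total thickness L = 4.26 + 5.25 = 9.510 m.
Σ(b_i/K_i) = 4.26/2.01e-06 + 5.25/0.740 = 2.119e+06 d.
K_eq = L / Σ(b_i/K_i) = 9.510 / 2.119e+06 = 4.487e-06 m/day.
Q = K_eq · A · (Δh/L) = 4.487e-06 × 486 × (2.43/9.510) = 0.0005572 m³/day.

0.000557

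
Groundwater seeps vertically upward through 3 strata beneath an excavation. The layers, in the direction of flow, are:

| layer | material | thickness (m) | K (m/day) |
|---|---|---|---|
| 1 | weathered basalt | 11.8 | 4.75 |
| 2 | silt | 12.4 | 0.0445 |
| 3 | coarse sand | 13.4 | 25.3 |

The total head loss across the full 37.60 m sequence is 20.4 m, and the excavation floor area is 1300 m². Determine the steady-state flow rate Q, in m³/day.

Flow is perpendicular to layering, so the layers act in series and the equivalent K is the thickness-weighted harmonic mean.
Total thickness L = 11.8 + 12.4 + 13.4 = 37.60 m.
Σ(b_i/K_i) = 11.8/4.75 + 12.4/0.0445 + 13.4/25.3 = 281.7 d.
K_eq = L / Σ(b_i/K_i) = 37.60 / 281.7 = 0.1335 m/day.
Q = K_eq · A · (Δh/L) = 0.1335 × 1300 × (20.4/37.60) = 94.15 m³/day.

94.2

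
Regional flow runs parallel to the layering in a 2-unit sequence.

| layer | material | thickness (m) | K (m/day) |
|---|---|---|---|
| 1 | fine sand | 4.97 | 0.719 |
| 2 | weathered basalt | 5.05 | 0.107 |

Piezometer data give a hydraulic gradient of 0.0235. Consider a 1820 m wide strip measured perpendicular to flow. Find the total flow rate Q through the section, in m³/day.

Flow is parallel to layering, so each bed carries its own Darcy discharge and the transmissivities add.
Σ(K_i·b_i) = 0.719×4.97 + 0.107×5.05 = 4.114 m²/day.
Hydraulic gradient i = 0.0235.
Q = Σ(K_i·b_i) · W · i = 4.114 × 1820 × 0.02350 = 175.9 m³/day.

176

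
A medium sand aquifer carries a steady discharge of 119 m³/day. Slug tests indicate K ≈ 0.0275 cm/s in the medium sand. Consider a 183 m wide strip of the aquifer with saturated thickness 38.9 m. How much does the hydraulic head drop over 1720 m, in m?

Convert K: 0.0275 cm/s × 864 = 23.76 m/day.
Cross-sectional area A = 183 × 38.9 = 7119 m².
From Q = K·A·i, i = Q / (K·A) = 119 / (23.76 × 7119) = 0.0007036.
Head loss Δh = i · L = 0.0007036 × 1720 = 1.210 m.

1.21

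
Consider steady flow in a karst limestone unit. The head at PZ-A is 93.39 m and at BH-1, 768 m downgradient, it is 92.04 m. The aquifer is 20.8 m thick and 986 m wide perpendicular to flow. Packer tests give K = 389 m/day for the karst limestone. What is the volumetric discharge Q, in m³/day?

14000

Cross-sectional area A = 986 × 20.8 = 20509 m².
Hydraulic gradient i = (93.39 − 92.04) / 768 = 1.35 / 768 = 0.001758.
Darcy's law: Q = K · A · i = 389.0 × 20509 × 0.001758 = 14024 m³/day.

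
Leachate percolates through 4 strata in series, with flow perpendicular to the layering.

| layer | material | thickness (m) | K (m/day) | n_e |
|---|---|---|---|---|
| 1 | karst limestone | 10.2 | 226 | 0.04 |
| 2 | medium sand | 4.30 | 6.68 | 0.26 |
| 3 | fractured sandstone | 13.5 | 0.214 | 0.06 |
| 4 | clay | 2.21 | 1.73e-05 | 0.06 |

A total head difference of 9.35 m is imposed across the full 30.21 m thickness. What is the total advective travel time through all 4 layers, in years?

92.4

With flow normal to the layers, continuity requires the same specific discharge q through every layer.
Σ(b_i/K_i) = 10.2/226 + 4.30/6.68 + 13.5/0.214 + 2.21/1.73e-05 = 1.278e+05 d.
q = Δh / Σ(b_i/K_i) = 9.35 / 1.278e+05 = 7.316e-05 m/day.
In each layer the seepage velocity is v_i = q/n_i, so the layer transit time is t_i = b_i·n_i / q:
  layer 1 (karst limestone): t_1 = 10.2 × 0.04 / 7.316e-05 = 5577 d
  layer 2 (medium sand): t_2 = 4.30 × 0.26 / 7.316e-05 = 15282 d
  layer 3 (fractured sandstone): t_3 = 13.5 × 0.06 / 7.316e-05 = 11072 d
  layer 4 (clay): t_4 = 2.21 × 0.06 / 7.316e-05 = 1813 d
Total t = Σ t_i = 33744 days = 92.39 years.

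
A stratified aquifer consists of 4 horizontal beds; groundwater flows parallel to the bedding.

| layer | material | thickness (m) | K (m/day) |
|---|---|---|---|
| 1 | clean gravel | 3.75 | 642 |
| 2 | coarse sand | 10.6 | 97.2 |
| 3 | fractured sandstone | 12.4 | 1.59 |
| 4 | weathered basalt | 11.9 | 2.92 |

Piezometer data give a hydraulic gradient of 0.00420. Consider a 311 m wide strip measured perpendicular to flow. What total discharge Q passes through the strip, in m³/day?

4560

Flow is parallel to layering, so each bed carries its own Darcy discharge and the transmissivities add.
Σ(K_i·b_i) = 642×3.75 + 97.2×10.6 + 1.59×12.4 + 2.92×11.9 = 3492 m²/day.
Hydraulic gradient i = 0.00420.
Q = Σ(K_i·b_i) · W · i = 3492 × 311 × 0.004200 = 4562 m³/day.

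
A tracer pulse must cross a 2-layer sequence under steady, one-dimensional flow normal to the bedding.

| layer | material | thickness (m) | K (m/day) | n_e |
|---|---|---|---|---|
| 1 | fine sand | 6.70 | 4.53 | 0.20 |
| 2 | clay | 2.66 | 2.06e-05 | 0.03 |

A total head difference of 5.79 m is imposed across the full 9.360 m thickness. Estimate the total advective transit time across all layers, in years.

86.7

With flow normal to the layers, continuity requires the same specific discharge q through every layer.
Σ(b_i/K_i) = 6.70/4.53 + 2.66/2.06e-05 = 1.291e+05 d.
q = Δh / Σ(b_i/K_i) = 5.79 / 1.291e+05 = 4.484e-05 m/day.
In each layer the seepage velocity is v_i = q/n_i, so the layer transit time is t_i = b_i·n_i / q:
  layer 1 (fine sand): t_1 = 6.70 × 0.20 / 4.484e-05 = 29884 d
  layer 2 (clay): t_2 = 2.66 × 0.03 / 4.484e-05 = 1780 d
Total t = Σ t_i = 31664 days = 86.69 years.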